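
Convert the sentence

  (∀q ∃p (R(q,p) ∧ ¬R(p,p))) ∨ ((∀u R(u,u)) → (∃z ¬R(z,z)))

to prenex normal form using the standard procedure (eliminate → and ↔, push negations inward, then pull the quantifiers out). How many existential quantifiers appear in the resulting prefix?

3

Eliminate → and ↔ using ¬ and ∨.
  (∀q ∃p (R(q,p) ∧ ¬R(p,p))) ∨ ¬(∀u R(u,u)) ∨ (∃z ¬R(z,z))
Drive negations inward (¬∀x A ≡ ∃x ¬A, ¬∃x A ≡ ∀x ¬A, De Morgan for ∧/∨):
  (∀q ∃p (R(q,p) ∧ ¬R(p,p))) ∨ (∃u ¬R(u,u)) ∨ (∃z ¬R(z,z))
All bound variables are already distinct, so no renaming is needed.
Pull the quantifiers to the front (each side's bound variable is not free in the other side):
  ∀q ∃p ∃u ∃z (R(q,p) ∧ ¬R(p,p) ∨ ¬R(u,u) ∨ ¬R(z,z))
The prefix is ∀q ∃p ∃u ∃z: 1 universal, 3 existential.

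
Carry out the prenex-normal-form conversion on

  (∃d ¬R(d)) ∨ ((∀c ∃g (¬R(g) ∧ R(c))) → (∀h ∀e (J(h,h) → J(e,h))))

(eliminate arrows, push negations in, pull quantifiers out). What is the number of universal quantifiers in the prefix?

3

Eliminate → and ↔ using ¬ and ∨.
  (∃d ¬R(d)) ∨ ¬(∀c ∃g (¬R(g) ∧ R(c))) ∨ (∀h ∀e (¬J(h,h) ∨ J(e,h)))
Drive negations inward (¬∀x A ≡ ∃x ¬A, ¬∃x A ≡ ∀x ¬A, De Morgan for ∧/∨):
  (∃d ¬R(d)) ∨ (∃c ∀g (R(g) ∨ ¬R(c))) ∨ (∀h ∀e (¬J(h,h) ∨ J(e,h)))
All bound variables are already distinct, so no renaming is needed.
Finally move all quantifiers to the prefix:
  ∃d ∃c ∀g ∀h ∀e (¬R(d) ∨ R(g) ∨ ¬R(c) ∨ ¬J(h,h) ∨ J(e,h))
The prefix is ∃d ∃c ∀g ∀h ∀e: 3 universal, 2 existential.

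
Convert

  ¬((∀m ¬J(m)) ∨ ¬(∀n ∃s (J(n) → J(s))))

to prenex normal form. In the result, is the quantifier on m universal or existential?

existential

Eliminate → and ↔ using ¬ and ∨.
  ¬((∀m ¬J(m)) ∨ ¬(∀n ∃s (¬J(n) ∨ J(s))))
Drive negations inward (¬∀x A ≡ ∃x ¬A, ¬∃x A ≡ ∀x ¬A, De Morgan for ∧/∨):
  (∃m J(m)) ∧ (∀n ∃s (¬J(n) ∨ J(s)))
Finally move all quantifiers to the prefix:
  ∃m ∀n ∃s (J(m) ∧ (¬J(n) ∨ J(s)))
The quantifier ∀m sits under an odd number of negations (counting the antecedent side of each →), so it flips to ∃m.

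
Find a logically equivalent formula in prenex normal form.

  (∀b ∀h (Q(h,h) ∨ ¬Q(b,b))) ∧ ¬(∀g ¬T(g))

∀b ∀h ∃g ((Q(h,h) ∨ ¬Q(b,b)) ∧ T(g))

Move each ¬ inward, flipping quantifiers it crosses:
  (∀b ∀h (Q(h,h) ∨ ¬Q(b,b))) ∧ (∃g T(g))
All bound variables are already distinct, so no renaming is needed.
Pull the quantifiers to the front (each side's bound variable is not free in the other side):
  ∀b ∀h ∃g ((Q(h,h) ∨ ¬Q(b,b)) ∧ T(g))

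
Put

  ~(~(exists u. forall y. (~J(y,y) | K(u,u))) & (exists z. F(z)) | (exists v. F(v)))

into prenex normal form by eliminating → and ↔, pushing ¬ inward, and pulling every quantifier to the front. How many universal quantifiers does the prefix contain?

3

Push ¬ through the quantifiers and connectives to reach negation normal form:
  ((exists u. forall y. (~J(y,y) | K(u,u))) | (forall z. ~F(z))) & (forall v. ~F(v))
All bound variables are already distinct, so no renaming is needed.
Extract every quantifier outward, since the variables are now distinct and don't occur free across branches:
  exists u. forall y. forall z. forall v. ((~J(y,y) | K(u,u) | ~F(z)) & ~F(v))
The prefix is exists u forall y forall z forall v: 3 universal, 1 existential.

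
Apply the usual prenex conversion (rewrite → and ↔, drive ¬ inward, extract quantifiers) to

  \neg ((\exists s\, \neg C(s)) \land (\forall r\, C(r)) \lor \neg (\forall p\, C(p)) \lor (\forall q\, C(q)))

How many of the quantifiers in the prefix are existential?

2

Push ¬ through the quantifiers and connectives to reach negation normal form:
  ((\forall s\, C(s)) \lor (\exists r\, \neg C(r))) \land (\forall p\, C(p)) \land (\exists q\, \neg C(q))
Pull the quantifiers to the front (each side's bound variable is not free in the other side):
  \forall s\, \exists r\, \forall p\, \exists q\, ((C(s) \lor \neg C(r)) \land C(p) \land \neg C(q))
The prefix is \forall s \exists r \forall p \exists q: 2 universal, 2 existential.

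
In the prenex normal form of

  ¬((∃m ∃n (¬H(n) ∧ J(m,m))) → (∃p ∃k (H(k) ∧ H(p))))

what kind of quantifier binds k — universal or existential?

universal

Rewrite implications/biconditionals: A → B as ¬A ∨ B.
  ¬(¬(∃m ∃n (¬H(n) ∧ J(m,m))) ∨ (∃p ∃k (H(k) ∧ H(p))))
Push ¬ through the quantifiers and connectives to reach negation normal form:
  (∃m ∃n (¬H(n) ∧ J(m,m))) ∧ (∀p ∀k (¬H(k) ∨ ¬H(p)))
All bound variables are already distinct, so no renaming is needed.
Finally move all quantifiers to the prefix:
  ∃m ∃n ∀p ∀k (¬H(n) ∧ J(m,m) ∧ (¬H(k) ∨ ¬H(p)))
The quantifier ∃k sits under an odd number of negations (counting the antecedent side of each →), so it flips to ∀k.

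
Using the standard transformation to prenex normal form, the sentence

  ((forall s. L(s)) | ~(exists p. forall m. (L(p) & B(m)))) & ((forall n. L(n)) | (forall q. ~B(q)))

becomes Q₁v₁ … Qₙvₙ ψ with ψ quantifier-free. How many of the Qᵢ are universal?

Push ¬ through the quantifiers and connectives to reach negation normal form:
  ((forall s. L(s)) | (forall p. exists m. (~L(p) | ~B(m)))) & ((forall n. L(n)) | (forall q. ~B(q)))
All bound variables are already distinct, so no renaming is needed.
Extract every quantifier outward, since the variables are now distinct and don't occur free across branches:
  forall s. forall p. exists m. forall n. forall q. ((L(s) | ~L(p) | ~B(m)) & (L(n) | ~B(q)))
The prefix is forall s forall p exists m forall n forall q: 4 universal, 1 existential.

4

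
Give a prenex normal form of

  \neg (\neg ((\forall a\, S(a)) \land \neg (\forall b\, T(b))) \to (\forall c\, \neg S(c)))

First replace A → B with ¬A ∨ B.
  \neg (\neg \neg ((\forall a\, S(a)) \land \neg (\forall b\, T(b))) \lor (\forall c\, \neg S(c)))
Drive negations inward (¬∀x A ≡ ∃x ¬A, ¬∃x A ≡ ∀x ¬A, De Morgan for ∧/∨):
  ((\exists a\, \neg S(a)) \lor (\forall b\, T(b))) \land (\exists c\, S(c))
All bound variables are already distinct, so no renaming is needed.
Pull the quantifiers to the front (each side's bound variable is not free in the other side):
  \exists a\, \forall b\, \exists c\, ((\neg S(a) \lor T(b)) \land S(c))

\exists a\, \forall b\, \exists c\, ((\neg S(a) \lor T(b)) \land S(c))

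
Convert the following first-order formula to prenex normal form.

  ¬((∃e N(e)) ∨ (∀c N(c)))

∀e ∃c (¬N(e) ∧ ¬N(c))

Drive negations inward (¬∀x A ≡ ∃x ¬A, ¬∃x A ≡ ∀x ¬A, De Morgan for ∧/∨):
  (∀e ¬N(e)) ∧ (∃c ¬N(c))
Finally move all quantifiers to the prefix:
  ∀e ∃c (¬N(e) ∧ ¬N(c))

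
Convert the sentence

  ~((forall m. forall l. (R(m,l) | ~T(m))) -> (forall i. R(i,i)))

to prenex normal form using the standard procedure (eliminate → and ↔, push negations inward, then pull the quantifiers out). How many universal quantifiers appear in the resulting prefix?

First replace A → B with ¬A ∨ B.
  ~(~(forall m. forall l. (R(m,l) | ~T(m))) | (forall i. R(i,i)))
Move each ¬ inward, flipping quantifiers it crosses:
  (forall m. forall l. (R(m,l) | ~T(m))) & (exists i. ~R(i,i))
Pull the quantifiers to the front (each side's bound variable is not free in the other side):
  forall m. forall l. exists i. ((R(m,l) | ~T(m)) & ~R(i,i))
The prefix is forall m forall l exists i: 2 universal, 1 existential.

2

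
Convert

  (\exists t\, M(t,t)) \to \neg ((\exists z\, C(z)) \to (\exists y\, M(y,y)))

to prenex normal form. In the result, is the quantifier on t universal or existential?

First replace A → B with ¬A ∨ B.
  \neg (\exists t\, M(t,t)) \lor \neg (\neg (\exists z\, C(z)) \lor (\exists y\, M(y,y)))
Move each ¬ inward, flipping quantifiers it crosses:
  (\forall t\, \neg M(t,t)) \lor (\exists z\, C(z)) \land (\forall y\, \neg M(y,y))
All bound variables are already distinct, so no renaming is needed.
Finally move all quantifiers to the prefix:
  \forall t\, \exists z\, \forall y\, (\neg M(t,t) \lor C(z) \land \neg M(y,y))
The quantifier \exists t sits under an odd number of negations (counting the antecedent side of each →), so it flips to \forall t.

universal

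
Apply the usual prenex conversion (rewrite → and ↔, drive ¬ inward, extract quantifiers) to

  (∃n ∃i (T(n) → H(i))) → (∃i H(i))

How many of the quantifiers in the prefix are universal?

2

Rewrite implications/biconditionals: A → B as ¬A ∨ B.
  ¬(∃n ∃i (¬T(n) ∨ H(i))) ∨ (∃i H(i))
Push ¬ through the quantifiers and connectives to reach negation normal form:
  (∀n ∀i (T(n) ∧ ¬H(i))) ∨ (∃i H(i))
Standardize variables apart so no two quantifiers bind the same name: i↦u.
  (∀n ∀i (T(n) ∧ ¬H(i))) ∨ (∃u H(u))
Finally move all quantifiers to the prefix:
  ∀n ∀i ∃u (T(n) ∧ ¬H(i) ∨ H(u))
The prefix is ∀n ∀i ∃u: 2 universal, 1 existential.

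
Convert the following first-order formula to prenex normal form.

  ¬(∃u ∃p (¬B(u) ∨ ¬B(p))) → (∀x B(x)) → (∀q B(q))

First replace A → B with ¬A ∨ B.
  ¬¬(∃u ∃p (¬B(u) ∨ ¬B(p))) ∨ ¬(∀x B(x)) ∨ (∀q B(q))
Move each ¬ inward, flipping quantifiers it crosses:
  (∃u ∃p (¬B(u) ∨ ¬B(p))) ∨ (∃x ¬B(x)) ∨ (∀q B(q))
All bound variables are already distinct, so no renaming is needed.
Extract every quantifier outward, since the variables are now distinct and don't occur free across branches:
  ∃u ∃p ∃x ∀q (¬B(u) ∨ ¬B(p) ∨ ¬B(x) ∨ B(q))

∃u ∃p ∃x ∀q (¬B(u) ∨ ¬B(p) ∨ ¬B(x) ∨ B(q))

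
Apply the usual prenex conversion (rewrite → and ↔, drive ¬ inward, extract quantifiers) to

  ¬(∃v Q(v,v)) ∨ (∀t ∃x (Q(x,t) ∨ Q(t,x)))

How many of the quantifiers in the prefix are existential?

Drive negations inward (¬∀x A ≡ ∃x ¬A, ¬∃x A ≡ ∀x ¬A, De Morgan for ∧/∨):
  (∀v ¬Q(v,v)) ∨ (∀t ∃x (Q(x,t) ∨ Q(t,x)))
Finally move all quantifiers to the prefix:
  ∀v ∀t ∃x (¬Q(v,v) ∨ Q(x,t) ∨ Q(t,x))
The prefix is ∀v ∀t ∃x: 2 universal, 1 existential.

1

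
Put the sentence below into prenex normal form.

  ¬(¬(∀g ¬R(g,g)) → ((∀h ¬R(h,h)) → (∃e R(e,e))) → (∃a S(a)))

∃g ∃h ∃e ∀a (R(g,g) ∧ (R(h,h) ∨ R(e,e)) ∧ ¬S(a))

First replace A → B with ¬A ∨ B.
  ¬(¬¬(∀g ¬R(g,g)) ∨ ¬(¬(∀h ¬R(h,h)) ∨ (∃e R(e,e))) ∨ (∃a S(a)))
Move each ¬ inward, flipping quantifiers it crosses:
  (∃g R(g,g)) ∧ ((∃h R(h,h)) ∨ (∃e R(e,e))) ∧ (∀a ¬S(a))
All bound variables are already distinct, so no renaming is needed.
Pull the quantifiers to the front (each side's bound variable is not free in the other side):
  ∃g ∃h ∃e ∀a (R(g,g) ∧ (R(h,h) ∨ R(e,e)) ∧ ¬S(a))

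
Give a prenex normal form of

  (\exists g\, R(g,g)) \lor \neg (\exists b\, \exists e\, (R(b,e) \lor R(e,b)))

\exists g\, \forall b\, \forall e\, (R(g,g) \lor \neg R(b,e) \land \neg R(e,b))

Move each ¬ inward, flipping quantifiers it crosses:
  (\exists g\, R(g,g)) \lor (\forall b\, \forall e\, (\neg R(b,e) \land \neg R(e,b)))
All bound variables are already distinct, so no renaming is needed.
Extract every quantifier outward, since the variables are now distinct and don't occur free across branches:
  \exists g\, \forall b\, \forall e\, (R(g,g) \lor \neg R(b,e) \land \neg R(e,b))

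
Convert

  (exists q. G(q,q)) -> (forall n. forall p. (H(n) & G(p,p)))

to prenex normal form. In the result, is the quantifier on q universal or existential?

universal

Eliminate → and ↔ using ¬ and ∨.
  ~(exists q. G(q,q)) | (forall n. forall p. (H(n) & G(p,p)))
Push ¬ through the quantifiers and connectives to reach negation normal form:
  (forall q. ~G(q,q)) | (forall n. forall p. (H(n) & G(p,p)))
All bound variables are already distinct, so no renaming is needed.
Pull the quantifiers to the front (each side's bound variable is not free in the other side):
  forall q. forall n. forall p. (~G(q,q) | H(n) & G(p,p))
The quantifier exists q sits under an odd number of negations (counting the antecedent side of each →), so it flips to forall q.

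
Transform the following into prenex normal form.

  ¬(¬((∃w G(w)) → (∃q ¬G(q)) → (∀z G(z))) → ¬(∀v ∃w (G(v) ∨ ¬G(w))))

∃w ∃q ∃z ∀v ∃v1 (G(w) ∧ ¬G(q) ∧ ¬G(z) ∧ (G(v) ∨ ¬G(v1)))

Rewrite implications/biconditionals: A → B as ¬A ∨ B.
  ¬(¬¬(¬(∃w G(w)) ∨ ¬(∃q ¬G(q)) ∨ (∀z G(z))) ∨ ¬(∀v ∃w (G(v) ∨ ¬G(w))))
Move each ¬ inward, flipping quantifiers it crosses:
  (∃w G(w)) ∧ (∃q ¬G(q)) ∧ (∃z ¬G(z)) ∧ (∀v ∃w (G(v) ∨ ¬G(w)))
Rename bound variables to avoid capture: w↦v1.
  (∃w G(w)) ∧ (∃q ¬G(q)) ∧ (∃z ¬G(z)) ∧ (∀v ∃v1 (G(v) ∨ ¬G(v1)))
Extract every quantifier outward, since the variables are now distinct and don't occur free across branches:
  ∃w ∃q ∃z ∀v ∃v1 (G(w) ∧ ¬G(q) ∧ ¬G(z) ∧ (G(v) ∨ ¬G(v1)))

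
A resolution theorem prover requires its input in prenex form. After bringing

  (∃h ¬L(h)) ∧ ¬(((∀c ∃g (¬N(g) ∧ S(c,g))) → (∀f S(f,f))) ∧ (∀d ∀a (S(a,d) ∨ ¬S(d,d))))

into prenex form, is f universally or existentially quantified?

existential

Eliminate → and ↔ using ¬ and ∨.
  (∃h ¬L(h)) ∧ ¬((¬(∀c ∃g (¬N(g) ∧ S(c,g))) ∨ (∀f S(f,f))) ∧ (∀d ∀a (S(a,d) ∨ ¬S(d,d))))
Drive negations inward (¬∀x A ≡ ∃x ¬A, ¬∃x A ≡ ∀x ¬A, De Morgan for ∧/∨):
  (∃h ¬L(h)) ∧ ((∀c ∃g (¬N(g) ∧ S(c,g))) ∧ (∃f ¬S(f,f)) ∨ (∃d ∃a (¬S(a,d) ∧ S(d,d))))
All bound variables are already distinct, so no renaming is needed.
Finally move all quantifiers to the prefix:
  ∃h ∀c ∃g ∃f ∃d ∃a (¬L(h) ∧ (¬N(g) ∧ S(c,g) ∧ ¬S(f,f) ∨ ¬S(a,d) ∧ S(d,d)))
The quantifier ∀f sits under an odd number of negations (counting the antecedent side of each →), so it flips to ∃f.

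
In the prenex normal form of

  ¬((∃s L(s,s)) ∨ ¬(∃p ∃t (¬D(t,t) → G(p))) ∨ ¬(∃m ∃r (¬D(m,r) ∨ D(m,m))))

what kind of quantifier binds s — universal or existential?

Eliminate → and ↔ using ¬ and ∨.
  ¬((∃s L(s,s)) ∨ ¬(∃p ∃t (¬¬D(t,t) ∨ G(p))) ∨ ¬(∃m ∃r (¬D(m,r) ∨ D(m,m))))
Push ¬ through the quantifiers and connectives to reach negation normal form:
  (∀s ¬L(s,s)) ∧ (∃p ∃t (D(t,t) ∨ G(p))) ∧ (∃m ∃r (¬D(m,r) ∨ D(m,m)))
Finally move all quantifiers to the prefix:
  ∀s ∃p ∃t ∃m ∃r (¬L(s,s) ∧ (D(t,t) ∨ G(p)) ∧ (¬D(m,r) ∨ D(m,m)))
The quantifier ∃s sits under an odd number of negations (counting the antecedent side of each →), so it flips to ∀s.

universal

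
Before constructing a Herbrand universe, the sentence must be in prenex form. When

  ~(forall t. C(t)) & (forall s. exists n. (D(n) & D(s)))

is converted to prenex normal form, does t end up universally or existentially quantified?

existential

Drive negations inward (¬∀x A ≡ ∃x ¬A, ¬∃x A ≡ ∀x ¬A, De Morgan for ∧/∨):
  (exists t. ~C(t)) & (forall s. exists n. (D(n) & D(s)))
All bound variables are already distinct, so no renaming is needed.
Finally move all quantifiers to the prefix:
  exists t. forall s. exists n. (~C(t) & D(n) & D(s))
The quantifier forall t sits under an odd number of negations, so it flips to exists t.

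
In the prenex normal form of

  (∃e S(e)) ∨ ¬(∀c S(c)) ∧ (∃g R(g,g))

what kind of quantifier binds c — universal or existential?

existential

Drive negations inward (¬∀x A ≡ ∃x ¬A, ¬∃x A ≡ ∀x ¬A, De Morgan for ∧/∨):
  (∃e S(e)) ∨ (∃c ¬S(c)) ∧ (∃g R(g,g))
All bound variables are already distinct, so no renaming is needed.
Extract every quantifier outward, since the variables are now distinct and don't occur free across branches:
  ∃e ∃c ∃g (S(e) ∨ ¬S(c) ∧ R(g,g))
The quantifier ∀c sits under an odd number of negations, so it flips to ∃c.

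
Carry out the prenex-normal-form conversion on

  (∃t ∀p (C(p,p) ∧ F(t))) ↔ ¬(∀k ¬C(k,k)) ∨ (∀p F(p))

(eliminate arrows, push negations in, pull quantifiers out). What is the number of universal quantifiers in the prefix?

First replace A → B with ¬A ∨ B; A ↔ B as (¬A ∨ B) ∧ (¬B ∨ A).
  (¬(∃t ∀p (C(p,p) ∧ F(t))) ∨ ¬(∀k ¬C(k,k)) ∨ (∀p F(p))) ∧ (¬(¬(∀k ¬C(k,k)) ∨ (∀p F(p))) ∨ (∃t ∀p (C(p,p) ∧ F(t))))
Drive negations inward (¬∀x A ≡ ∃x ¬A, ¬∃x A ≡ ∀x ¬A, De Morgan for ∧/∨):
  ((∀t ∃p (¬C(p,p) ∨ ¬F(t))) ∨ (∃k C(k,k)) ∨ (∀p F(p))) ∧ ((∀k ¬C(k,k)) ∧ (∃p ¬F(p)) ∨ (∃t ∀p (C(p,p) ∧ F(t))))
Standardize variables apart so no two quantifiers bind the same name: p↦u1, k↦x, p↦y1, t↦u, p↦w1.
  ((∀t ∃p (¬C(p,p) ∨ ¬F(t))) ∨ (∃k C(k,k)) ∨ (∀u1 F(u1))) ∧ ((∀x ¬C(x,x)) ∧ (∃y1 ¬F(y1)) ∨ (∃u ∀w1 (C(w1,w1) ∧ F(u))))
Finally move all quantifiers to the prefix:
  ∀t ∃p ∃k ∀u1 ∀x ∃y1 ∃u ∀w1 ((¬C(p,p) ∨ ¬F(t) ∨ C(k,k) ∨ F(u1)) ∧ (¬C(x,x) ∧ ¬F(y1) ∨ C(w1,w1) ∧ F(u)))
The prefix is ∀t ∃p ∃k ∀u1 ∀x ∃y1 ∃u ∀w1: 4 universal, 4 existential.

4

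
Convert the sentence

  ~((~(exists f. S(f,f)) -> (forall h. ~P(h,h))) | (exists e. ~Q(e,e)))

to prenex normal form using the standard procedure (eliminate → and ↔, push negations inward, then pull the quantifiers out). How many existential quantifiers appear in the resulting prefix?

Eliminate → and ↔ using ¬ and ∨.
  ~(~~(exists f. S(f,f)) | (forall h. ~P(h,h)) | (exists e. ~Q(e,e)))
Drive negations inward (¬∀x A ≡ ∃x ¬A, ¬∃x A ≡ ∀x ¬A, De Morgan for ∧/∨):
  (forall f. ~S(f,f)) & (exists h. P(h,h)) & (forall e. Q(e,e))
All bound variables are already distinct, so no renaming is needed.
Extract every quantifier outward, since the variables are now distinct and don't occur free across branches:
  forall f. exists h. forall e. (~S(f,f) & P(h,h) & Q(e,e))
The prefix is forall f exists h forall e: 2 universal, 1 existential.

1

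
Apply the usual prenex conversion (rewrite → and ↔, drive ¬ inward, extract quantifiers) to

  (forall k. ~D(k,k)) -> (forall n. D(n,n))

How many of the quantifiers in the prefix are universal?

1

Rewrite implications/biconditionals: A → B as ¬A ∨ B.
  ~(forall k. ~D(k,k)) | (forall n. D(n,n))
Drive negations inward (¬∀x A ≡ ∃x ¬A, ¬∃x A ≡ ∀x ¬A, De Morgan for ∧/∨):
  (exists k. D(k,k)) | (forall n. D(n,n))
All bound variables are already distinct, so no renaming is needed.
Extract every quantifier outward, since the variables are now distinct and don't occur free across branches:
  exists k. forall n. (D(k,k) | D(n,n))
The prefix is exists k forall n: 1 universal, 1 existential.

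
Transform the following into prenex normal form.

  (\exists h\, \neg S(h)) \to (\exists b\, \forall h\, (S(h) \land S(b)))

\forall h\, \exists b\, \forall w\, (S(h) \lor S(w) \land S(b))

Rewrite implications/biconditionals: A → B as ¬A ∨ B.
  \neg (\exists h\, \neg S(h)) \lor (\exists b\, \forall h\, (S(h) \land S(b)))
Move each ¬ inward, flipping quantifiers it crosses:
  (\forall h\, S(h)) \lor (\exists b\, \forall h\, (S(h) \land S(b)))
Standardize variables apart so no two quantifiers bind the same name: h↦w.
  (\forall h\, S(h)) \lor (\exists b\, \forall w\, (S(w) \land S(b)))
Pull the quantifiers to the front (each side's bound variable is not free in the other side):
  \forall h\, \exists b\, \forall w\, (S(h) \lor S(w) \land S(b))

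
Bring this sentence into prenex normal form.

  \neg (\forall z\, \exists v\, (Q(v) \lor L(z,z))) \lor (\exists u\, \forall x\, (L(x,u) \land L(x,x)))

Push ¬ through the quantifiers and connectives to reach negation normal form:
  (\exists z\, \forall v\, (\neg Q(v) \land \neg L(z,z))) \lor (\exists u\, \forall x\, (L(x,u) \land L(x,x)))
All bound variables are already distinct, so no renaming is needed.
Finally move all quantifiers to the prefix:
  \exists z\, \forall v\, \exists u\, \forall x\, (\neg Q(v) \land \neg L(z,z) \lor L(x,u) \land L(x,x))

\exists z\, \forall v\, \exists u\, \forall x\, (\neg Q(v) \land \neg L(z,z) \lor L(x,u) \land L(x,x))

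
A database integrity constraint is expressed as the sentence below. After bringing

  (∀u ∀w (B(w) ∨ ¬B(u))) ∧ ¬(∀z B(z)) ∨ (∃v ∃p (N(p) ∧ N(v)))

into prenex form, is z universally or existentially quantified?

existential

Push ¬ through the quantifiers and connectives to reach negation normal form:
  (∀u ∀w (B(w) ∨ ¬B(u))) ∧ (∃z ¬B(z)) ∨ (∃v ∃p (N(p) ∧ N(v)))
Finally move all quantifiers to the prefix:
  ∀u ∀w ∃z ∃v ∃p ((B(w) ∨ ¬B(u)) ∧ ¬B(z) ∨ N(p) ∧ N(v))
The quantifier ∀z sits under an odd number of negations, so it flips to ∃z.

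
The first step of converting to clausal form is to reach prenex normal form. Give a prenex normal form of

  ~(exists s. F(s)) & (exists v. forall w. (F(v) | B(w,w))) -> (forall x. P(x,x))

exists s. forall v. exists w. forall x. (F(s) | ~F(v) & ~B(w,w) | P(x,x))

Eliminate → and ↔ using ¬ and ∨.
  ~(~(exists s. F(s)) & (exists v. forall w. (F(v) | B(w,w)))) | (forall x. P(x,x))
Move each ¬ inward, flipping quantifiers it crosses:
  (exists s. F(s)) | (forall v. exists w. (~F(v) & ~B(w,w))) | (forall x. P(x,x))
Pull the quantifiers to the front (each side's bound variable is not free in the other side):
  exists s. forall v. exists w. forall x. (F(s) | ~F(v) & ~B(w,w) | P(x,x))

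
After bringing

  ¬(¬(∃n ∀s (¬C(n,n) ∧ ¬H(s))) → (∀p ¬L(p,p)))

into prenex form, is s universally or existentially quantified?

existential

Rewrite implications/biconditionals: A → B as ¬A ∨ B.
  ¬(¬¬(∃n ∀s (¬C(n,n) ∧ ¬H(s))) ∨ (∀p ¬L(p,p)))
Push ¬ through the quantifiers and connectives to reach negation normal form:
  (∀n ∃s (C(n,n) ∨ H(s))) ∧ (∃p L(p,p))
Finally move all quantifiers to the prefix:
  ∀n ∃s ∃p ((C(n,n) ∨ H(s)) ∧ L(p,p))
The quantifier ∀s sits under an odd number of negations (counting the antecedent side of each →), so it flips to ∃s.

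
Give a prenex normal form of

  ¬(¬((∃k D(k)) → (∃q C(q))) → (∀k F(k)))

Rewrite implications/biconditionals: A → B as ¬A ∨ B.
  ¬(¬¬(¬(∃k D(k)) ∨ (∃q C(q))) ∨ (∀k F(k)))
Push ¬ through the quantifiers and connectives to reach negation normal form:
  (∃k D(k)) ∧ (∀q ¬C(q)) ∧ (∃k ¬F(k))
Rename bound variables to avoid capture: k↦c.
  (∃k D(k)) ∧ (∀q ¬C(q)) ∧ (∃c ¬F(c))
Extract every quantifier outward, since the variables are now distinct and don't occur free across branches:
  ∃k ∀q ∃c (D(k) ∧ ¬C(q) ∧ ¬F(c))

∃k ∀q ∃c (D(k) ∧ ¬C(q) ∧ ¬F(c))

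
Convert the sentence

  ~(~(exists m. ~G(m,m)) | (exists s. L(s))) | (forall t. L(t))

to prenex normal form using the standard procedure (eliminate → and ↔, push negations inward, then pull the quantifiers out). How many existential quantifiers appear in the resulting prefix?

1

Drive negations inward (¬∀x A ≡ ∃x ¬A, ¬∃x A ≡ ∀x ¬A, De Morgan for ∧/∨):
  (exists m. ~G(m,m)) & (forall s. ~L(s)) | (forall t. L(t))
All bound variables are already distinct, so no renaming is needed.
Finally move all quantifiers to the prefix:
  exists m. forall s. forall t. (~G(m,m) & ~L(s) | L(t))
The prefix is exists m forall s forall t: 2 universal, 1 existential.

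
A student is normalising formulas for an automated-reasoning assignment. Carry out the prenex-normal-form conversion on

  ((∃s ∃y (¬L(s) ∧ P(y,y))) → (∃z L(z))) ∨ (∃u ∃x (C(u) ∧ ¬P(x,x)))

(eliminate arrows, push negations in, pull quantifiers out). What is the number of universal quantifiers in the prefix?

Eliminate → and ↔ using ¬ and ∨.
  ¬(∃s ∃y (¬L(s) ∧ P(y,y))) ∨ (∃z L(z)) ∨ (∃u ∃x (C(u) ∧ ¬P(x,x)))
Push ¬ through the quantifiers and connectives to reach negation normal form:
  (∀s ∀y (L(s) ∨ ¬P(y,y))) ∨ (∃z L(z)) ∨ (∃u ∃x (C(u) ∧ ¬P(x,x)))
Finally move all quantifiers to the prefix:
  ∀s ∀y ∃z ∃u ∃x (L(s) ∨ ¬P(y,y) ∨ L(z) ∨ C(u) ∧ ¬P(x,x))
The prefix is ∀s ∀y ∃z ∃u ∃x: 2 universal, 3 existential.

2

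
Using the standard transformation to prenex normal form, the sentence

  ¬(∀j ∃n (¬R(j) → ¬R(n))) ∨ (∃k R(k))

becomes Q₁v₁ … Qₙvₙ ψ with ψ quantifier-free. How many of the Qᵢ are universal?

First replace A → B with ¬A ∨ B.
  ¬(∀j ∃n (¬¬R(j) ∨ ¬R(n))) ∨ (∃k R(k))
Drive negations inward (¬∀x A ≡ ∃x ¬A, ¬∃x A ≡ ∀x ¬A, De Morgan for ∧/∨):
  (∃j ∀n (¬R(j) ∧ R(n))) ∨ (∃k R(k))
Pull the quantifiers to the front (each side's bound variable is not free in the other side):
  ∃j ∀n ∃k (¬R(j) ∧ R(n) ∨ R(k))
The prefix is ∃j ∀n ∃k: 1 universal, 2 existential.

1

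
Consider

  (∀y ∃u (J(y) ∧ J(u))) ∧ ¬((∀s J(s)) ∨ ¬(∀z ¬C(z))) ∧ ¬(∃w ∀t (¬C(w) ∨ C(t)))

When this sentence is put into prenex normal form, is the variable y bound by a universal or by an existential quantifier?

Drive negations inward (¬∀x A ≡ ∃x ¬A, ¬∃x A ≡ ∀x ¬A, De Morgan for ∧/∨):
  (∀y ∃u (J(y) ∧ J(u))) ∧ (∃s ¬J(s)) ∧ (∀z ¬C(z)) ∧ (∀w ∃t (C(w) ∧ ¬C(t)))
All bound variables are already distinct, so no renaming is needed.
Pull the quantifiers to the front (each side's bound variable is not free in the other side):
  ∀y ∃u ∃s ∀z ∀w ∃t (J(y) ∧ J(u) ∧ ¬J(s) ∧ ¬C(z) ∧ C(w) ∧ ¬C(t))
The quantifier ∀y sits under an even number of negations, so it remains universal.

universal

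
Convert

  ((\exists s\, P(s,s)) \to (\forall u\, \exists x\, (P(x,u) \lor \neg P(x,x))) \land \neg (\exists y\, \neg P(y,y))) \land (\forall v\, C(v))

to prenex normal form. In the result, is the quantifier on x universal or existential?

First replace A → B with ¬A ∨ B.
  (\neg (\exists s\, P(s,s)) \lor (\forall u\, \exists x\, (P(x,u) \lor \neg P(x,x))) \land \neg (\exists y\, \neg P(y,y))) \land (\forall v\, C(v))
Drive negations inward (¬∀x A ≡ ∃x ¬A, ¬∃x A ≡ ∀x ¬A, De Morgan for ∧/∨):
  ((\forall s\, \neg P(s,s)) \lor (\forall u\, \exists x\, (P(x,u) \lor \neg P(x,x))) \land (\forall y\, P(y,y))) \land (\forall v\, C(v))
Pull the quantifiers to the front (each side's bound variable is not free in the other side):
  \forall s\, \forall u\, \exists x\, \forall y\, \forall v\, ((\neg P(s,s) \lor (P(x,u) \lor \neg P(x,x)) \land P(y,y)) \land C(v))
The quantifier \exists x sits under an even number of negations (counting the antecedent side of each →), so it remains existential.

existential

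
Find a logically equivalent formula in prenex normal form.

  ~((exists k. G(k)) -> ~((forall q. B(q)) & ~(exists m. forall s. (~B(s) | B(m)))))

Eliminate → and ↔ using ¬ and ∨.
  ~(~(exists k. G(k)) | ~((forall q. B(q)) & ~(exists m. forall s. (~B(s) | B(m)))))
Move each ¬ inward, flipping quantifiers it crosses:
  (exists k. G(k)) & (forall q. B(q)) & (forall m. exists s. (B(s) & ~B(m)))
All bound variables are already distinct, so no renaming is needed.
Finally move all quantifiers to the prefix:
  exists k. forall q. forall m. exists s. (G(k) & B(q) & B(s) & ~B(m))

exists k. forall q. forall m. exists s. (G(k) & B(q) & B(s) & ~B(m))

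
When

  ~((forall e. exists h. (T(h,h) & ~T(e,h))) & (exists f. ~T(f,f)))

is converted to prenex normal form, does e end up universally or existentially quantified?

existential

Drive negations inward (¬∀x A ≡ ∃x ¬A, ¬∃x A ≡ ∀x ¬A, De Morgan for ∧/∨):
  (exists e. forall h. (~T(h,h) | T(e,h))) | (forall f. T(f,f))
Finally move all quantifiers to the prefix:
  exists e. forall h. forall f. (~T(h,h) | T(e,h) | T(f,f))
The quantifier forall e sits under an odd number of negations, so it flips to exists e.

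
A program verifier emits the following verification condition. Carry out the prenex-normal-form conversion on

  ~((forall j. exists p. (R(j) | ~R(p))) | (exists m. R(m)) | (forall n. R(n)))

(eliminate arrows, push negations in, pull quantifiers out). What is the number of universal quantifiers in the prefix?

Drive negations inward (¬∀x A ≡ ∃x ¬A, ¬∃x A ≡ ∀x ¬A, De Morgan for ∧/∨):
  (exists j. forall p. (~R(j) & R(p))) & (forall m. ~R(m)) & (exists n. ~R(n))
All bound variables are already distinct, so no renaming is needed.
Extract every quantifier outward, since the variables are now distinct and don't occur free across branches:
  exists j. forall p. forall m. exists n. (~R(j) & R(p) & ~R(m) & ~R(n))
The prefix is exists j forall p forall m exists n: 2 universal, 2 existential.

2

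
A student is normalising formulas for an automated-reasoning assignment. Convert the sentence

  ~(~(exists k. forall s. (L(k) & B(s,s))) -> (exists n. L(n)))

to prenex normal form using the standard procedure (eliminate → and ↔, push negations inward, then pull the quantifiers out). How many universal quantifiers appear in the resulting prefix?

2

Eliminate → and ↔ using ¬ and ∨.
  ~(~~(exists k. forall s. (L(k) & B(s,s))) | (exists n. L(n)))
Move each ¬ inward, flipping quantifiers it crosses:
  (forall k. exists s. (~L(k) | ~B(s,s))) & (forall n. ~L(n))
Extract every quantifier outward, since the variables are now distinct and don't occur free across branches:
  forall k. exists s. forall n. ((~L(k) | ~B(s,s)) & ~L(n))
The prefix is forall k exists s forall n: 2 universal, 1 existential.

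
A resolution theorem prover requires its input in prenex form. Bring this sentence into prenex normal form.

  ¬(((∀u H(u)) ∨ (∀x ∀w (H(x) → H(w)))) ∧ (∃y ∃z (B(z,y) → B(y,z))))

Rewrite implications/biconditionals: A → B as ¬A ∨ B.
  ¬(((∀u H(u)) ∨ (∀x ∀w (¬H(x) ∨ H(w)))) ∧ (∃y ∃z (¬B(z,y) ∨ B(y,z))))
Push ¬ through the quantifiers and connectives to reach negation normal form:
  (∃u ¬H(u)) ∧ (∃x ∃w (H(x) ∧ ¬H(w))) ∨ (∀y ∀z (B(z,y) ∧ ¬B(y,z)))
Finally move all quantifiers to the prefix:
  ∃u ∃x ∃w ∀y ∀z (¬H(u) ∧ H(x) ∧ ¬H(w) ∨ B(z,y) ∧ ¬B(y,z))

∃u ∃x ∃w ∀y ∀z (¬H(u) ∧ H(x) ∧ ¬H(w) ∨ B(z,y) ∧ ¬B(y,z))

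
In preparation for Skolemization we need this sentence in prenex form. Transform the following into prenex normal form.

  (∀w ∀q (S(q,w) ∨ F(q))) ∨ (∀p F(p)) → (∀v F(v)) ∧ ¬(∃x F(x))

Rewrite implications/biconditionals: A → B as ¬A ∨ B.
  ¬((∀w ∀q (S(q,w) ∨ F(q))) ∨ (∀p F(p))) ∨ (∀v F(v)) ∧ ¬(∃x F(x))
Drive negations inward (¬∀x A ≡ ∃x ¬A, ¬∃x A ≡ ∀x ¬A, De Morgan for ∧/∨):
  (∃w ∃q (¬S(q,w) ∧ ¬F(q))) ∧ (∃p ¬F(p)) ∨ (∀v F(v)) ∧ (∀x ¬F(x))
All bound variables are already distinct, so no renaming is needed.
Pull the quantifiers to the front (each side's bound variable is not free in the other side):
  ∃w ∃q ∃p ∀v ∀x (¬S(q,w) ∧ ¬F(q) ∧ ¬F(p) ∨ F(v) ∧ ¬F(x))

∃w ∃q ∃p ∀v ∀x (¬S(q,w) ∧ ¬F(q) ∧ ¬F(p) ∨ F(v) ∧ ¬F(x))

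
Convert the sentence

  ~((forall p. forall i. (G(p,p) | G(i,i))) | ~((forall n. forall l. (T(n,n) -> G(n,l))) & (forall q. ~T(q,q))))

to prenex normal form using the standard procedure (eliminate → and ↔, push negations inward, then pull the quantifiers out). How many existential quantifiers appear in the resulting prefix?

First replace A → B with ¬A ∨ B.
  ~((forall p. forall i. (G(p,p) | G(i,i))) | ~((forall n. forall l. (~T(n,n) | G(n,l))) & (forall q. ~T(q,q))))
Move each ¬ inward, flipping quantifiers it crosses:
  (exists p. exists i. (~G(p,p) & ~G(i,i))) & (forall n. forall l. (~T(n,n) | G(n,l))) & (forall q. ~T(q,q))
All bound variables are already distinct, so no renaming is needed.
Finally move all quantifiers to the prefix:
  exists p. exists i. forall n. forall l. forall q. (~G(p,p) & ~G(i,i) & (~T(n,n) | G(n,l)) & ~T(q,q))
The prefix is exists p exists i forall n forall l forall q: 3 universal, 2 existential.

2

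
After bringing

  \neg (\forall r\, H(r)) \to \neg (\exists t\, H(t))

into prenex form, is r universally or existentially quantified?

First replace A → B with ¬A ∨ B.
  \neg \neg (\forall r\, H(r)) \lor \neg (\exists t\, H(t))
Move each ¬ inward, flipping quantifiers it crosses:
  (\forall r\, H(r)) \lor (\forall t\, \neg H(t))
All bound variables are already distinct, so no renaming is needed.
Pull the quantifiers to the front (each side's bound variable is not free in the other side):
  \forall r\, \forall t\, (H(r) \lor \neg H(t))
The quantifier \forall r sits under an even number of negations (counting the antecedent side of each →), so it remains universal.

universal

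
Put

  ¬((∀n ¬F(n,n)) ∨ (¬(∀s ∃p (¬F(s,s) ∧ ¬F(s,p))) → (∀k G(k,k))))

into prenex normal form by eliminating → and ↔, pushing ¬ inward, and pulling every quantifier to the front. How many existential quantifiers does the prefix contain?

3

First replace A → B with ¬A ∨ B.
  ¬((∀n ¬F(n,n)) ∨ ¬¬(∀s ∃p (¬F(s,s) ∧ ¬F(s,p))) ∨ (∀k G(k,k)))
Drive negations inward (¬∀x A ≡ ∃x ¬A, ¬∃x A ≡ ∀x ¬A, De Morgan for ∧/∨):
  (∃n F(n,n)) ∧ (∃s ∀p (F(s,s) ∨ F(s,p))) ∧ (∃k ¬G(k,k))
Pull the quantifiers to the front (each side's bound variable is not free in the other side):
  ∃n ∃s ∀p ∃k (F(n,n) ∧ (F(s,s) ∨ F(s,p)) ∧ ¬G(k,k))
The prefix is ∃n ∃s ∀p ∃k: 1 universal, 3 existential.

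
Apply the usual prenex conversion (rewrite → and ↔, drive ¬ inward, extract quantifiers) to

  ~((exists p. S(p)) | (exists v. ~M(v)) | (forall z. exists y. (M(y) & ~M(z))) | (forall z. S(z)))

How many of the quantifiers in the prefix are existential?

2

Push ¬ through the quantifiers and connectives to reach negation normal form:
  (forall p. ~S(p)) & (forall v. M(v)) & (exists z. forall y. (~M(y) | M(z))) & (exists z. ~S(z))
Standardize variables apart so no two quantifiers bind the same name: z↦x.
  (forall p. ~S(p)) & (forall v. M(v)) & (exists z. forall y. (~M(y) | M(z))) & (exists x. ~S(x))
Finally move all quantifiers to the prefix:
  forall p. forall v. exists z. forall y. exists x. (~S(p) & M(v) & (~M(y) | M(z)) & ~S(x))
The prefix is forall p forall v exists z forall y exists x: 3 universal, 2 existential.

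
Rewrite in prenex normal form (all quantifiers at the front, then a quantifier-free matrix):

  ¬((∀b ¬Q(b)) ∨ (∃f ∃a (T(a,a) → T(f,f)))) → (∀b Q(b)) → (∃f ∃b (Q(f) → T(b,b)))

∀b ∃f ∃a ∃p ∃s ∃y1 (¬Q(b) ∨ ¬T(a,a) ∨ T(f,f) ∨ ¬Q(p) ∨ ¬Q(s) ∨ T(y1,y1))

First replace A → B with ¬A ∨ B.
  ¬¬((∀b ¬Q(b)) ∨ (∃f ∃a (¬T(a,a) ∨ T(f,f)))) ∨ ¬(∀b Q(b)) ∨ (∃f ∃b (¬Q(f) ∨ T(b,b)))
Move each ¬ inward, flipping quantifiers it crosses:
  (∀b ¬Q(b)) ∨ (∃f ∃a (¬T(a,a) ∨ T(f,f))) ∨ (∃b ¬Q(b)) ∨ (∃f ∃b (¬Q(f) ∨ T(b,b)))
Standardize variables apart so no two quantifiers bind the same name: b↦p, f↦s, b↦y1.
  (∀b ¬Q(b)) ∨ (∃f ∃a (¬T(a,a) ∨ T(f,f))) ∨ (∃p ¬Q(p)) ∨ (∃s ∃y1 (¬Q(s) ∨ T(y1,y1)))
Pull the quantifiers to the front (each side's bound variable is not free in the other side):
  ∀b ∃f ∃a ∃p ∃s ∃y1 (¬Q(b) ∨ ¬T(a,a) ∨ T(f,f) ∨ ¬Q(p) ∨ ¬Q(s) ∨ T(y1,y1))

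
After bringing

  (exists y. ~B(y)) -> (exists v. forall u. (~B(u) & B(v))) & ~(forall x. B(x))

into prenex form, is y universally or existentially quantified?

Eliminate → and ↔ using ¬ and ∨.
  ~(exists y. ~B(y)) | (exists v. forall u. (~B(u) & B(v))) & ~(forall x. B(x))
Move each ¬ inward, flipping quantifiers it crosses:
  (forall y. B(y)) | (exists v. forall u. (~B(u) & B(v))) & (exists x. ~B(x))
Finally move all quantifiers to the prefix:
  forall y. exists v. forall u. exists x. (B(y) | ~B(u) & B(v) & ~B(x))
The quantifier exists y sits under an odd number of negations (counting the antecedent side of each →), so it flips to forall y.

universal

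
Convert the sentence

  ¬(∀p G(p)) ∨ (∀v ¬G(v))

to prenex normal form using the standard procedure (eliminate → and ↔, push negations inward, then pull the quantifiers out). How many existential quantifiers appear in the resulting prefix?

Drive negations inward (¬∀x A ≡ ∃x ¬A, ¬∃x A ≡ ∀x ¬A, De Morgan for ∧/∨):
  (∃p ¬G(p)) ∨ (∀v ¬G(v))
Extract every quantifier outward, since the variables are now distinct and don't occur free across branches:
  ∃p ∀v (¬G(p) ∨ ¬G(v))
The prefix is ∃p ∀v: 1 universal, 1 existential.

1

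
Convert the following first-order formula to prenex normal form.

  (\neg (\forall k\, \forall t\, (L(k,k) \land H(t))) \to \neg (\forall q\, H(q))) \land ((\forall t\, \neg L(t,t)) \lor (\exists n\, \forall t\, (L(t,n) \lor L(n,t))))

\forall k\, \forall t\, \exists q\, \forall v\, \exists n\, \forall x1\, ((L(k,k) \land H(t) \lor \neg H(q)) \land (\neg L(v,v) \lor L(x1,n) \lor L(n,x1)))

Eliminate → and ↔ using ¬ and ∨.
  (\neg \neg (\forall k\, \forall t\, (L(k,k) \land H(t))) \lor \neg (\forall q\, H(q))) \land ((\forall t\, \neg L(t,t)) \lor (\exists n\, \forall t\, (L(t,n) \lor L(n,t))))
Push ¬ through the quantifiers and connectives to reach negation normal form:
  ((\forall k\, \forall t\, (L(k,k) \land H(t))) \lor (\exists q\, \neg H(q))) \land ((\forall t\, \neg L(t,t)) \lor (\exists n\, \forall t\, (L(t,n) \lor L(n,t))))
Give each quantifier a distinct variable: t↦v, t↦x1.
  ((\forall k\, \forall t\, (L(k,k) \land H(t))) \lor (\exists q\, \neg H(q))) \land ((\forall v\, \neg L(v,v)) \lor (\exists n\, \forall x1\, (L(x1,n) \lor L(n,x1))))
Finally move all quantifiers to the prefix:
  \forall k\, \forall t\, \exists q\, \forall v\, \exists n\, \forall x1\, ((L(k,k) \land H(t) \lor \neg H(q)) \land (\neg L(v,v) \lor L(x1,n) \lor L(n,x1)))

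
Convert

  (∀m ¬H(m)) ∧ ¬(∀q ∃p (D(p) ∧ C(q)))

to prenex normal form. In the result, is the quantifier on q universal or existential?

existential

Push ¬ through the quantifiers and connectives to reach negation normal form:
  (∀m ¬H(m)) ∧ (∃q ∀p (¬D(p) ∨ ¬C(q)))
All bound variables are already distinct, so no renaming is needed.
Pull the quantifiers to the front (each side's bound variable is not free in the other side):
  ∀m ∃q ∀p (¬H(m) ∧ (¬D(p) ∨ ¬C(q)))
The quantifier ∀q sits under an odd number of negations, so it flips to ∃q.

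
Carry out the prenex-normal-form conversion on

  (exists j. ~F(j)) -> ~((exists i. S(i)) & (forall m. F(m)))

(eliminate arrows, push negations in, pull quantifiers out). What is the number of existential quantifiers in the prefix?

1

Rewrite implications/biconditionals: A → B as ¬A ∨ B.
  ~(exists j. ~F(j)) | ~((exists i. S(i)) & (forall m. F(m)))
Drive negations inward (¬∀x A ≡ ∃x ¬A, ¬∃x A ≡ ∀x ¬A, De Morgan for ∧/∨):
  (forall j. F(j)) | (forall i. ~S(i)) | (exists m. ~F(m))
Pull the quantifiers to the front (each side's bound variable is not free in the other side):
  forall j. forall i. exists m. (F(j) | ~S(i) | ~F(m))
The prefix is forall j forall i exists m: 2 universal, 1 existential.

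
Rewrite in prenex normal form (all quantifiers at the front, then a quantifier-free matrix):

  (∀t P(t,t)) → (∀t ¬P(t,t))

Rewrite implications/biconditionals: A → B as ¬A ∨ B.
  ¬(∀t P(t,t)) ∨ (∀t ¬P(t,t))
Move each ¬ inward, flipping quantifiers it crosses:
  (∃t ¬P(t,t)) ∨ (∀t ¬P(t,t))
Give each quantifier a distinct variable: t↦z.
  (∃t ¬P(t,t)) ∨ (∀z ¬P(z,z))
Pull the quantifiers to the front (each side's bound variable is not free in the other side):
  ∃t ∀z (¬P(t,t) ∨ ¬P(z,z))

∃t ∀z (¬P(t,t) ∨ ¬P(z,z))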